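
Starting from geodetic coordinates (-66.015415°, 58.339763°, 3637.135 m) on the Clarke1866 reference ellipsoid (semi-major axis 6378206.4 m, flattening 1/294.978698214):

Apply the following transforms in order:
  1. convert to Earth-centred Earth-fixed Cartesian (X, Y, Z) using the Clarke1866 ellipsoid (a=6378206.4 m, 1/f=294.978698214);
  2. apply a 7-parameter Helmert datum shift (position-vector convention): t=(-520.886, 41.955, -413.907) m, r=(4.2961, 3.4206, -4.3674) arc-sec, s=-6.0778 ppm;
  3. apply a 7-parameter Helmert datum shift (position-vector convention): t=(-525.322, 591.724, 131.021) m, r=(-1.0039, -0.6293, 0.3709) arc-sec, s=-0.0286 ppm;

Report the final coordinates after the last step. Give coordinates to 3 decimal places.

start: φ=-66.015415°, λ=58.339763°, h=3637.135 m
→ ECEF (a=6378206.400, f=1/294.978698214): X=1365486.9115, Y=2214347.5711, Z=-5807779.6252
→ Helmert 7p (PV): X=1364908.2991, Y=2214468.1196, Z=-5808134.7578
→ Helmert 7p (PV): X=1364396.6763, Y=2215033.9662, Z=-5808010.1844

X=1364396.676 m, Y=2215033.966 m, Z=-5808010.184 m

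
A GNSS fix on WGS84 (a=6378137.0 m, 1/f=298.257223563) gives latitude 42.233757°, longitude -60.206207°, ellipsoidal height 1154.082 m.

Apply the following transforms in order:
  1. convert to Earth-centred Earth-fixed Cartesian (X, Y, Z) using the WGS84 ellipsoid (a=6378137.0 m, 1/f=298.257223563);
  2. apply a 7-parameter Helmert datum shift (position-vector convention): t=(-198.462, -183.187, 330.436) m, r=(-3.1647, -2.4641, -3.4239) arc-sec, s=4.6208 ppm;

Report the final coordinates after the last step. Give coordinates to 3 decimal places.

start: φ=42.233757°, λ=-60.206207°, h=1154.082 m
→ ECEF (a=6378137.000, f=1/298.257223563): X=2350460.9834, Y=-4105167.3964, Z=4265639.5893
→ Helmert 7p (PV): X=2350154.2794, Y=-4105343.1218, Z=4266080.8009

X=2350154.279 m, Y=-4105343.122 m, Z=4266080.801 m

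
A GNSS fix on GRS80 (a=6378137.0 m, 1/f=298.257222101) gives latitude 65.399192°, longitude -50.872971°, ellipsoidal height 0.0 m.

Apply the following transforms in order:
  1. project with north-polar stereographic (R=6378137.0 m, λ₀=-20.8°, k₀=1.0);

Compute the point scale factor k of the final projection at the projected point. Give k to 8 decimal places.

1.04754260

start: φ=65.399192°, λ=-50.872971°, h=0.000 m
→ into stereo (λ₀=-20.8°): φ=65.39919200°, λ−λ₀=-30.07297100°
scale k = 1.04754260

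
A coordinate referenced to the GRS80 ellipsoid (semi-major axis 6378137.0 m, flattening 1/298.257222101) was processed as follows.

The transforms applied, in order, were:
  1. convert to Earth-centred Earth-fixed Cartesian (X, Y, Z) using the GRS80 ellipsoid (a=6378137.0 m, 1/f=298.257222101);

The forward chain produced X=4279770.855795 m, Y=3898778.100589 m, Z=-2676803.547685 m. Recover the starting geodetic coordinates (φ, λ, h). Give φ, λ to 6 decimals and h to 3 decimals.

φ=-24.960976°, λ=42.332839°, h=3903.984 m

start: X=4279770.8558, Y=3898778.1006, Z=-2676803.5477 m
→ geod (Bowring, a=6378137.000): φ=-24.96097600°, λ=42.33283900°, h=3903.9840 m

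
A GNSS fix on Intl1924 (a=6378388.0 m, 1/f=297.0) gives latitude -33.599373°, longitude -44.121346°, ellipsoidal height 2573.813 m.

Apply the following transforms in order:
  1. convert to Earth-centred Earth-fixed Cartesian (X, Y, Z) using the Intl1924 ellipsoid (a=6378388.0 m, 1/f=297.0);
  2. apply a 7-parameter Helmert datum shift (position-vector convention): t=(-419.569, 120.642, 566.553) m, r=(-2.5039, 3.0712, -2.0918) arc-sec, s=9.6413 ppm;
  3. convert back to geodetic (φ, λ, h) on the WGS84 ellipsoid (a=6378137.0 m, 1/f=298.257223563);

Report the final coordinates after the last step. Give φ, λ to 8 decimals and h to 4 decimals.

φ=-33.59640966°, λ=-44.12486169°, h=2224.0665 m

start: φ=-33.599373°, λ=-44.121346°, h=2573.813 m
→ ECEF (a=6378388.000, f=1/297.0): X=3819306.7360, Y=-3703925.8699, Z=-3510997.6910
→ Helmert 7p (PV): X=3818834.1491, Y=-3703922.2930, Z=-3510476.8938
→ geod (Bowring, a=6378137.000): φ=-33.59640966°, λ=-44.12486169°, h=2224.0665 m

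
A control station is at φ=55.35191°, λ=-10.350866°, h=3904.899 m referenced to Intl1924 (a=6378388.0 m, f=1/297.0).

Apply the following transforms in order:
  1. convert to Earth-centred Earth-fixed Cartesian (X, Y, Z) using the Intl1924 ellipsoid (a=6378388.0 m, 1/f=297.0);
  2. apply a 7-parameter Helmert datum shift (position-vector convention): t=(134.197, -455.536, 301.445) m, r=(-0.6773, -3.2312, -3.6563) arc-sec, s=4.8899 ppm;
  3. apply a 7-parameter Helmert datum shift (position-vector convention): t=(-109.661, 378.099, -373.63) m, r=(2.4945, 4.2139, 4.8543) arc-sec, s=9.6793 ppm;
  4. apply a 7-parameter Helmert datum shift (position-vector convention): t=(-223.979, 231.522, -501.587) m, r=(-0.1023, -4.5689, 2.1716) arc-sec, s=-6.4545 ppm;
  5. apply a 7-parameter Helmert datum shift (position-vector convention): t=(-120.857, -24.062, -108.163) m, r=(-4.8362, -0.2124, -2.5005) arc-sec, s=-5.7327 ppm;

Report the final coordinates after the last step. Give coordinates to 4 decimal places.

X=3577239.4814 m, Y=-653227.2027 m, Z=5226481.5464 m

start: φ=55.351910°, λ=-10.350866°, h=3904.899 m
→ ECEF (a=6378388.000, f=1/297.0): X=3577644.7420, Y=-653449.8262, Z=5227075.2594
→ Helmert 7p (PV): X=3577702.9659, Y=-653954.8121, Z=5227460.4551
→ Helmert 7p (PV): X=3577750.1209, Y=-653562.0631, Z=5227056.4228
→ Helmert 7p (PV): X=3577394.1481, Y=-653286.0632, Z=5226600.6709
→ Helmert 7p (PV): X=3577239.4814, Y=-653227.2027, Z=5226481.5464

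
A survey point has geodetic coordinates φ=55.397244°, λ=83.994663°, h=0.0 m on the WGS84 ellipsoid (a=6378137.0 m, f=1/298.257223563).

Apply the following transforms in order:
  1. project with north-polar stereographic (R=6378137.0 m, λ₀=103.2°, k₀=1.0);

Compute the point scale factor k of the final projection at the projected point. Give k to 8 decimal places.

1.09702708

start: φ=55.397244°, λ=83.994663°, h=0.000 m
→ into stereo (λ₀=103.2°): φ=55.39724400°, λ−λ₀=-19.20533700°
scale k = 1.09702708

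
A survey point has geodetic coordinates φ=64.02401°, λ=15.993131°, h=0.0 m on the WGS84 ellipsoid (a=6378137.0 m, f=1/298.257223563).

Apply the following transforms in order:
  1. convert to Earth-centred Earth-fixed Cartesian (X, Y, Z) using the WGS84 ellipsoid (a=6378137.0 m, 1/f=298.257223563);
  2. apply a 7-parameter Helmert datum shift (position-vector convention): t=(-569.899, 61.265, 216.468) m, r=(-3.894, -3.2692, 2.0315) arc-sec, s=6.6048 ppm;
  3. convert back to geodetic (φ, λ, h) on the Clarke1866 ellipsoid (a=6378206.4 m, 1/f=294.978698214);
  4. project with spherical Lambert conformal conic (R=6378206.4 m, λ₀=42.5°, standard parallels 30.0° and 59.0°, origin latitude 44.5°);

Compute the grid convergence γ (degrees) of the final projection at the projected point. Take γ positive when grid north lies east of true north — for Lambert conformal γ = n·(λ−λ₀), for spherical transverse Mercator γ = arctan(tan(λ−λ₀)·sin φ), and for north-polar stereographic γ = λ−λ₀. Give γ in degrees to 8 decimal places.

-18.78044151

start: φ=64.024010°, λ=15.993131°, h=0.000 m
→ ECEF (a=6378137.000, f=1/298.257223563): X=2692756.0796, Y=771786.0236, Z=5710887.7648
→ Helmert 7p (PV): X=2692105.8489, Y=771986.7217, Z=5711170.0609
→ geod (Bowring, a=6378206.400): φ=64.03139746°, λ=16.00074320°, h=127.0354 m
→ into lcc (λ₀=42.5°): φ=64.03139746°, λ−λ₀=-26.49925680°
convergence γ = -18.78044151°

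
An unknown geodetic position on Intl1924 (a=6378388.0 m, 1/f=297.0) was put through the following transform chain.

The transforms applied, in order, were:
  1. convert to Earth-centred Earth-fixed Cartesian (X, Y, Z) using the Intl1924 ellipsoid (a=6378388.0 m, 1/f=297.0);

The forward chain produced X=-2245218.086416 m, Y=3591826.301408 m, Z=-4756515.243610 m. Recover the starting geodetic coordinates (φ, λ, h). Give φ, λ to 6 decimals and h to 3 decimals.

start: X=-2245218.0864, Y=3591826.3014, Z=-4756515.2436 m
→ geod (Bowring, a=6378388.000): φ=-48.50572300°, λ=122.00913000°, h=2812.1900 m

φ=-48.505723°, λ=122.009130°, h=2812.190 m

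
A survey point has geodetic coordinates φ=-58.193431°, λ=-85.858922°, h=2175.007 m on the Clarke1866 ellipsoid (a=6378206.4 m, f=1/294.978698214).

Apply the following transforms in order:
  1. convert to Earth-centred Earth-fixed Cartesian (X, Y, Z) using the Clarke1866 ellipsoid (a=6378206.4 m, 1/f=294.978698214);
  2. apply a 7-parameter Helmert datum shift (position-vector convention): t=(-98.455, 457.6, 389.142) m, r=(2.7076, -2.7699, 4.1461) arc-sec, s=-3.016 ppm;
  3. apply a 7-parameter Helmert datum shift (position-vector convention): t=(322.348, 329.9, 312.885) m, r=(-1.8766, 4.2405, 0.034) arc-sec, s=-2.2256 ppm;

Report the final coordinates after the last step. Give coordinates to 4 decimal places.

X=243684.1643 m, Y=-3361414.7783 m, Z=-5398057.5070 m

start: φ=-58.193431°, λ=-85.858922°, h=2175.007 m
→ ECEF (a=6378206.400, f=1/294.978698214): X=243431.8933, Y=-3362246.5877, Z=-5398772.5443
→ Helmert 7p (PV): X=243472.7870, Y=-3361703.0855, Z=-5398407.9860
→ Helmert 7p (PV): X=243684.1643, Y=-3361414.7783, Z=-5398057.5070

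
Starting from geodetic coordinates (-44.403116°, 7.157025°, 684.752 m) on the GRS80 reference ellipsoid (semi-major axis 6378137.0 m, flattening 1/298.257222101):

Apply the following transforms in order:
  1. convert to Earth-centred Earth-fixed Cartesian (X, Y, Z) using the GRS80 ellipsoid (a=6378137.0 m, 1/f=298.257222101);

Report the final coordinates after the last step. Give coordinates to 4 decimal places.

start: φ=-44.403116°, λ=7.157025°, h=684.752 m
→ ECEF (a=6378137.000, f=1/298.257222101): X=4529170.3715, Y=568716.2611, Z=-4440682.1865

X=4529170.3715 m, Y=568716.2611 m, Z=-4440682.1865 m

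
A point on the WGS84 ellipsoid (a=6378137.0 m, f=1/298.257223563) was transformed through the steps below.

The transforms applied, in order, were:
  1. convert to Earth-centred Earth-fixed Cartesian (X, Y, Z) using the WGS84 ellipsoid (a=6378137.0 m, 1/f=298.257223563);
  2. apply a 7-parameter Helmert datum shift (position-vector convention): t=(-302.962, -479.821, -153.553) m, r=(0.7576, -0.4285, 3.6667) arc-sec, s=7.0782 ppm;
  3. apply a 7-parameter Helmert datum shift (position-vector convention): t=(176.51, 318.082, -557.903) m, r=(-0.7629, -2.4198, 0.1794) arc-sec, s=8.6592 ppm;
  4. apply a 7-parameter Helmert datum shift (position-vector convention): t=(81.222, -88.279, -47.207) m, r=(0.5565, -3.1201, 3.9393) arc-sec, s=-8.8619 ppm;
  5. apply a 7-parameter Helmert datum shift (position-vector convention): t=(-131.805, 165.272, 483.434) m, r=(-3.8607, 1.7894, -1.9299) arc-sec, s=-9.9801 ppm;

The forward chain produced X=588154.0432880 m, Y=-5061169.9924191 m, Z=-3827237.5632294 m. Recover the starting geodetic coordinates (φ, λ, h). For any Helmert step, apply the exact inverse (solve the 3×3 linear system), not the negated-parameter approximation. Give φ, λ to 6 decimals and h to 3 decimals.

φ=-37.096059°, λ=-83.371766°, h=1932.721 m

start: X=588154.0433, Y=-5061169.9924, Z=-3827237.5632 m
→ Helmert⁻¹: X=588372.2828, Y=-5061308.6259, Z=-3827848.8279
→ Helmert⁻¹: X=588141.7101, Y=-5061286.7592, Z=-3827830.7841
→ Helmert⁻¹: X=587910.8069, Y=-5061547.3678, Z=-3827265.3582
→ Helmert⁻¹: X=588111.6862, Y=-5061056.2351, Z=-3827067.3491
→ geod (Bowring, a=6378137.000): φ=-37.09605900°, λ=-83.37176600°, h=1932.7210 m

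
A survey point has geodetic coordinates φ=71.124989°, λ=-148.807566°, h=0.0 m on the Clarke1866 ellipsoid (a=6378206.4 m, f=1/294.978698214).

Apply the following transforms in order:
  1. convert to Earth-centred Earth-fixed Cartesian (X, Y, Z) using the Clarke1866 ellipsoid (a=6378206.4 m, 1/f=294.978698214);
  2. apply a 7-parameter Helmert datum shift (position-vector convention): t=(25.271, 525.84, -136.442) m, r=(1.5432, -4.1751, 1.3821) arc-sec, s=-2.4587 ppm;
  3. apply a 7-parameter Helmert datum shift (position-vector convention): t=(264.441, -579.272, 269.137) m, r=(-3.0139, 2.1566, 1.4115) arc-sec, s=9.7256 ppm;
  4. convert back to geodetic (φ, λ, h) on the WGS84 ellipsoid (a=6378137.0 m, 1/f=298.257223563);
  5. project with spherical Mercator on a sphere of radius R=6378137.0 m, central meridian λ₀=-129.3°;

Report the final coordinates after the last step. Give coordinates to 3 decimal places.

start: φ=71.124989°, λ=-148.807566°, h=0.000 m
→ ECEF (a=6378206.400, f=1/294.978698214): X=-1770455.6423, Y=-1071906.5341, Z=6012624.5794
→ Helmert 7p (PV): X=-1770540.5398, Y=-1071434.9059, Z=6012429.4980
→ Helmert 7p (PV): X=-1770223.1228, Y=-1071948.8612, Z=6012791.2773
→ geod (Bowring, a=6378137.000): φ=71.12566427°, λ=-148.80322945°, h=-43.0583 m
→ merc (R=6378137.0, λ₀=-129.3°): E=-2171089.5716, N=11445377.2227

E=-2171089.572 m, N=11445377.223 m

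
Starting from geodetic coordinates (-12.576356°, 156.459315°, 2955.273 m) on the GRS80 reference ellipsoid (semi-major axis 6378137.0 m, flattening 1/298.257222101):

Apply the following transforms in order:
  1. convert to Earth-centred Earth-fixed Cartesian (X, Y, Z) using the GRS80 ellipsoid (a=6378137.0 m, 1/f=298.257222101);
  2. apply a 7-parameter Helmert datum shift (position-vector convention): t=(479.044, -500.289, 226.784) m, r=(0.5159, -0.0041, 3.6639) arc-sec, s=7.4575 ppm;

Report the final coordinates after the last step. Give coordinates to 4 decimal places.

X=-5710188.5949 m, Y=2487274.6644 m, Z=-1380121.5486 m

start: φ=-12.576356°, λ=156.459315°, h=2955.273 m
→ ECEF (a=6378137.000, f=1/298.257222101): X=-5710580.8874, Y=2487854.3860, Z=-1380344.1477
→ Helmert 7p (PV): X=-5710188.5949, Y=2487274.6644, Z=-1380121.5486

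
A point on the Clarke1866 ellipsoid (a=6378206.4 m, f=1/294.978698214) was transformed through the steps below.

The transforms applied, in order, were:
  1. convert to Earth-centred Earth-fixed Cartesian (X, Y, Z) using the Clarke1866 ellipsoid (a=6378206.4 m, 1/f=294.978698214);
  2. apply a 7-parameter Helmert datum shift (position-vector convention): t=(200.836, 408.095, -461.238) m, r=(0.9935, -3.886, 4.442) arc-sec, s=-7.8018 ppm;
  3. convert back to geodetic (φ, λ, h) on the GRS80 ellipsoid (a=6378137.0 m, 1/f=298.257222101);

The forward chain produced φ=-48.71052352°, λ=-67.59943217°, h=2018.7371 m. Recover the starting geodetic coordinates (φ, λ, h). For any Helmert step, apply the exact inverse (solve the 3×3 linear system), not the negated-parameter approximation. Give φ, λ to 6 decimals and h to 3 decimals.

start: φ=-48.710524°, λ=-67.599432°, h=2018.737 m
→ ECEF (a=6378137.000, f=1/298.257222101): X=1607396.9362, Y=-3899727.5871, Z=-4770894.5979
→ Helmert⁻¹: X=1607034.7711, Y=-3900223.6962, Z=-4770482.0686
→ geod (Bowring, a=6378206.400): φ=-48.70803200°, λ=-67.60654800°, h=1985.1120 m

φ=-48.708032°, λ=-67.606548°, h=1985.112 m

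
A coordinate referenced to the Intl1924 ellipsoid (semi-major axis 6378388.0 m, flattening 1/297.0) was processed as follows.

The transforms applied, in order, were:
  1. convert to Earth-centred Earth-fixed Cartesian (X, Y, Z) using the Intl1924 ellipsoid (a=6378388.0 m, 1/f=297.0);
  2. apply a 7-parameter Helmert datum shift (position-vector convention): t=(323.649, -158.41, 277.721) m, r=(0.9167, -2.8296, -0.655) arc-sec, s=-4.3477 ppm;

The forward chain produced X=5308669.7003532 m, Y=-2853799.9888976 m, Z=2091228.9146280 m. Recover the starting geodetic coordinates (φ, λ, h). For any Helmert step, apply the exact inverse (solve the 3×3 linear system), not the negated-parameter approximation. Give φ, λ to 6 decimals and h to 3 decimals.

start: X=5308669.7004, Y=-2853799.9889, Z=2091228.9146 m
→ Helmert⁻¹: X=5308406.8759, Y=-2853627.8362, Z=2090900.1446
→ geod (Bowring, a=6378388.000): φ=19.25330700°, λ=-28.26103700°, h=3133.2680 m

φ=19.253307°, λ=-28.261037°, h=3133.268 m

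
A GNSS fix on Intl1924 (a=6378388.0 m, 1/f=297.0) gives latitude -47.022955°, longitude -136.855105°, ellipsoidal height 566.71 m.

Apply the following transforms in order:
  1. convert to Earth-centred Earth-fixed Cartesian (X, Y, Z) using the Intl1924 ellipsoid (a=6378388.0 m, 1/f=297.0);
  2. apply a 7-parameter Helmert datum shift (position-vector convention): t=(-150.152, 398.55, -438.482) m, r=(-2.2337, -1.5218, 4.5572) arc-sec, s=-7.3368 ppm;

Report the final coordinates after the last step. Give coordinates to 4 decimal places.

start: φ=-47.022955°, λ=-136.855105°, h=566.710 m
→ ECEF (a=6378388.000, f=1/297.0): X=-3178554.2330, Y=-2979113.4783, Z=-4644005.2153
→ Helmert 7p (PV): X=-3178580.9820, Y=-2978813.5882, Z=-4644400.8146

X=-3178580.9820 m, Y=-2978813.5882 m, Z=-4644400.8146 m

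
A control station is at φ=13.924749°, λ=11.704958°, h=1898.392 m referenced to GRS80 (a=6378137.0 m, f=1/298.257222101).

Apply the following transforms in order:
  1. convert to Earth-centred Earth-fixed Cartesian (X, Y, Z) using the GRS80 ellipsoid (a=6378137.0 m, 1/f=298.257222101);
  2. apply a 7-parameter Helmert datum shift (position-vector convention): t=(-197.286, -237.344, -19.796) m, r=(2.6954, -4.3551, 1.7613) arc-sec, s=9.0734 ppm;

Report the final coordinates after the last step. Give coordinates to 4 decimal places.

X=6064760.7666 m, Y=1256343.1794 m, Z=1525497.4906 m

start: φ=13.924749°, λ=11.704958°, h=1898.392 m
→ ECEF (a=6378137.000, f=1/298.257222101): X=6064945.9596, Y=1256537.2662, Z=1525358.9691
→ Helmert 7p (PV): X=6064760.7666, Y=1256343.1794, Z=1525497.4906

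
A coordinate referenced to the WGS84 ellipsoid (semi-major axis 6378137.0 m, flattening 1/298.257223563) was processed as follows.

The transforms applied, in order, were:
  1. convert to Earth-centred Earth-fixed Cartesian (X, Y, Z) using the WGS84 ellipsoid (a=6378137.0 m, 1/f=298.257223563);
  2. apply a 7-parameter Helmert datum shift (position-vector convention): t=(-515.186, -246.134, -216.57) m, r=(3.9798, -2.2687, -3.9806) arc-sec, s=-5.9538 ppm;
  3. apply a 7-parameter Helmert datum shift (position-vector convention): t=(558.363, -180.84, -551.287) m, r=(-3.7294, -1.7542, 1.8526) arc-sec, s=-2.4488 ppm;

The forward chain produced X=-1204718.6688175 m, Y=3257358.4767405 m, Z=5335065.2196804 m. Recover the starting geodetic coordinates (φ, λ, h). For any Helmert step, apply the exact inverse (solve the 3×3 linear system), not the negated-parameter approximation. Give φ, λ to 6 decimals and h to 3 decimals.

start: X=-1204718.6688, Y=3257358.4767, Z=5335065.2197 m
→ Helmert⁻¹: X=-1205205.3479, Y=3257461.6457, Z=5335698.7194
→ Helmert⁻¹: X=-1204701.5158, Y=3257806.8807, Z=5335897.4509
→ geod (Bowring, a=6378137.000): φ=57.11340600°, λ=110.29384500°, h=3726.8310 m

φ=57.113406°, λ=110.293845°, h=3726.831 m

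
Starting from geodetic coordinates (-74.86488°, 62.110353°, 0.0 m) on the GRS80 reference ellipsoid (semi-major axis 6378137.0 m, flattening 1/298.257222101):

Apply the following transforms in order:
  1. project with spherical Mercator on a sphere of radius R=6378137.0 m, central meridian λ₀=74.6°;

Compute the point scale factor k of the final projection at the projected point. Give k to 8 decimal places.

start: φ=-74.864880°, λ=62.110353°, h=0.000 m
→ into merc (λ₀=74.6°): φ=-74.86488000°, λ−λ₀=-12.48964700°
scale k = 3.83000514

3.83000514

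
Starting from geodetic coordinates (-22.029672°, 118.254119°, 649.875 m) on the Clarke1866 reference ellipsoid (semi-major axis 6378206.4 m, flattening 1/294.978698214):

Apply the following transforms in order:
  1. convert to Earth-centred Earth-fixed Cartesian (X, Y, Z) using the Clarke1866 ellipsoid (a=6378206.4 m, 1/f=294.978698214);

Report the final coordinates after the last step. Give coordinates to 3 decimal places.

start: φ=-22.029672°, λ=118.254119°, h=649.875 m
→ ECEF (a=6378206.400, f=1/294.978698214): X=-2800510.8184, Y=5211105.5482, Z=-2377563.2036

X=-2800510.818 m, Y=5211105.548 m, Z=-2377563.204 m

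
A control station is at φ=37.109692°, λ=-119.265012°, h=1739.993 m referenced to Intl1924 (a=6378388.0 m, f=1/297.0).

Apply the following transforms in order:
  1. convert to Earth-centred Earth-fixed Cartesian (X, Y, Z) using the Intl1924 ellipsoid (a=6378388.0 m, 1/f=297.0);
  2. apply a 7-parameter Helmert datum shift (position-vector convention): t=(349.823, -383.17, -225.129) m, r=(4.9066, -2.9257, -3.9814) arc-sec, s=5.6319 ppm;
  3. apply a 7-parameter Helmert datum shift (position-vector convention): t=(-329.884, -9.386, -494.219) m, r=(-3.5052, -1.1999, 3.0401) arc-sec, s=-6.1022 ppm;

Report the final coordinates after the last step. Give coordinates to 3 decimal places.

X=-2490409.692 m, Y=-4444484.710 m, Z=3827418.339 m

start: φ=37.109692°, λ=-119.265012°, h=1739.993 m
→ ECEF (a=6378388.000, f=1/297.0): X=-2490333.9583, Y=-4444079.5983, Z=3828219.4818
→ Helmert 7p (PV): X=-2490138.2428, Y=-4444530.7930, Z=3827874.8736
→ Helmert 7p (PV): X=-2490409.6925, Y=-4444484.7098, Z=3827418.3389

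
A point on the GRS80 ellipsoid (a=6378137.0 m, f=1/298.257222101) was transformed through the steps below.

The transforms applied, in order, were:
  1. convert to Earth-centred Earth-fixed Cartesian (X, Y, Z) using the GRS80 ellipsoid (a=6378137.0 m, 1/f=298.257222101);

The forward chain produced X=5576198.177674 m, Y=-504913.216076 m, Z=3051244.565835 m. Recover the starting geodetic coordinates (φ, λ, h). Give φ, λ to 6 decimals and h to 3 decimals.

start: X=5576198.1777, Y=-504913.2161, Z=3051244.5658 m
→ geod (Bowring, a=6378137.000): φ=28.75059300°, λ=-5.17390500°, h=3221.0330 m

φ=28.750593°, λ=-5.173905°, h=3221.033 m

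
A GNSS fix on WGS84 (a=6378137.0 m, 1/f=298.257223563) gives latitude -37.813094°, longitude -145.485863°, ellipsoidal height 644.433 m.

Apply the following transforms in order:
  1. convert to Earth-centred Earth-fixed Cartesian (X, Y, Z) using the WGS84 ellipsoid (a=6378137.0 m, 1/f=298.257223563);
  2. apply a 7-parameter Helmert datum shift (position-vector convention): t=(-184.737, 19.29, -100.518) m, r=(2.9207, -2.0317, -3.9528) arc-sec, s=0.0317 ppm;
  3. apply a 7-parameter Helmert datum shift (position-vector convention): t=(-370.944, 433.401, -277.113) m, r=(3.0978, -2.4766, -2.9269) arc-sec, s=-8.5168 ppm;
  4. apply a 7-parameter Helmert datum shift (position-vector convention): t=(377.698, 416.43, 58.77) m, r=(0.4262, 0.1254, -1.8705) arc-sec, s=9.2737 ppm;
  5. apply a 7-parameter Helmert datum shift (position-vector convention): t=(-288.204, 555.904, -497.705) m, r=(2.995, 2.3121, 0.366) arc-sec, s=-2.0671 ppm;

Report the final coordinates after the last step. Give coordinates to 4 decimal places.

X=-4158113.0770 m, Y=-2857157.1037 m, Z=-3890454.6739 m

start: φ=-37.813094°, λ=-145.485863°, h=644.433 m
→ ECEF (a=6378137.000, f=1/298.257223563): X=-4157575.0447, Y=-2858932.8021, Z=-3889470.5212
→ Helmert 7p (PV): X=-4157776.3902, Y=-2858778.8534, Z=-3889652.5968
→ Helmert 7p (PV): X=-4158105.7867, Y=-2858203.6899, Z=-3889989.4384
→ Helmert 7p (PV): X=-4157794.9344, Y=-2857768.0203, Z=-3889970.1209
→ Helmert 7p (PV): X=-4158113.0770, Y=-2857157.1037, Z=-3890454.6739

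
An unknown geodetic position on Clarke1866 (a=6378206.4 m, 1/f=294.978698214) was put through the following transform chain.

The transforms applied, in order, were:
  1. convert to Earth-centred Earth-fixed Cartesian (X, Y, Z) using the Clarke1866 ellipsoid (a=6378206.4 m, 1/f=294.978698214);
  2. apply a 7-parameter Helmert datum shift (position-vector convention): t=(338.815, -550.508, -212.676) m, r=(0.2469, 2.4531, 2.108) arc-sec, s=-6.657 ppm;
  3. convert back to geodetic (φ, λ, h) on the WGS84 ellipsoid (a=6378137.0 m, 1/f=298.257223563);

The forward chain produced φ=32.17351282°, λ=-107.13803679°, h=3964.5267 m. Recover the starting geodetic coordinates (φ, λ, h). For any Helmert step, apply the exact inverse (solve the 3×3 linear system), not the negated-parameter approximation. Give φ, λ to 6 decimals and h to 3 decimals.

φ=32.178974°, λ=-107.144192°, h=3757.342 m

start: φ=32.173513°, λ=-107.138037°, h=3964.527 m
→ ECEF (a=6378137.000, f=1/298.257223563): X=-1593363.5035, Y=-5167100.9652, Z=3378843.9305
→ Helmert⁻¹: X=-1593805.9166, Y=-5166564.5179, Z=3379066.3303
→ geod (Bowring, a=6378206.400): φ=32.17897400°, λ=-107.14419200°, h=3757.3420 m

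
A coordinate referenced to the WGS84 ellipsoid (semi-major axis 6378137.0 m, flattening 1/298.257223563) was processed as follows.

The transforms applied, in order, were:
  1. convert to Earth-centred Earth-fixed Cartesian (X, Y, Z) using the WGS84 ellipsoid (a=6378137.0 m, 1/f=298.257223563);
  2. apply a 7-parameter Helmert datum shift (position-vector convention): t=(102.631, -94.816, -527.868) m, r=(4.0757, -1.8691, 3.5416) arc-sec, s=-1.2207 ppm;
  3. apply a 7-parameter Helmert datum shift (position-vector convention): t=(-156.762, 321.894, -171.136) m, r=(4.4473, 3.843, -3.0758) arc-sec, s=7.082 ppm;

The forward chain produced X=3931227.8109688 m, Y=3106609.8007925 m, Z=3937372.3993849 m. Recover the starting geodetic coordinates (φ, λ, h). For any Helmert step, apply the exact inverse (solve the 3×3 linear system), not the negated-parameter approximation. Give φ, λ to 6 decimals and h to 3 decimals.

φ=38.352351°, λ=38.316345°, h=2849.406 m

start: X=3931227.8110, Y=3106609.8008, Z=3937372.3994 m
→ Helmert⁻¹: X=3931237.0471, Y=3106409.4278, Z=3937521.9166
→ Helmert⁻¹: X=3931228.2387, Y=3106518.3484, Z=3937957.5850
→ geod (Bowring, a=6378137.000): φ=38.35235100°, λ=38.31634500°, h=2849.4060 m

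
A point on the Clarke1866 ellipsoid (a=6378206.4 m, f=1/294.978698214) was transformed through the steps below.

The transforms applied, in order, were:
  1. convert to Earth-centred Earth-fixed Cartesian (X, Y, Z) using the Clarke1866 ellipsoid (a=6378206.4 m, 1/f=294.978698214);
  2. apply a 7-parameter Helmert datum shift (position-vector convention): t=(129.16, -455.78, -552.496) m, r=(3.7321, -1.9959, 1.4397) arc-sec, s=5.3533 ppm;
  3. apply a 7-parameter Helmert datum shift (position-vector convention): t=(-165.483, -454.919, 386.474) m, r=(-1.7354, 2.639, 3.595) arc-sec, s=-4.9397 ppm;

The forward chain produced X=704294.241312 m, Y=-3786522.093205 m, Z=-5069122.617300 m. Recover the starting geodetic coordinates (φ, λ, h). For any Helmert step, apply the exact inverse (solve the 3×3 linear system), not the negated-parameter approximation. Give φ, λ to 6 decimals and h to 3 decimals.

φ=-52.964944°, λ=-79.461667°, h=1157.920 m

start: X=704294.2413, Y=-3786522.0932, Z=-5069122.6173 m
→ Helmert⁻¹: X=704462.0779, Y=-3786055.5019, Z=-5069556.9740
→ Helmert⁻¹: X=704253.6751, Y=-3785676.0878, Z=-5068915.6599
→ geod (Bowring, a=6378206.400): φ=-52.96494400°, λ=-79.46166700°, h=1157.9200 m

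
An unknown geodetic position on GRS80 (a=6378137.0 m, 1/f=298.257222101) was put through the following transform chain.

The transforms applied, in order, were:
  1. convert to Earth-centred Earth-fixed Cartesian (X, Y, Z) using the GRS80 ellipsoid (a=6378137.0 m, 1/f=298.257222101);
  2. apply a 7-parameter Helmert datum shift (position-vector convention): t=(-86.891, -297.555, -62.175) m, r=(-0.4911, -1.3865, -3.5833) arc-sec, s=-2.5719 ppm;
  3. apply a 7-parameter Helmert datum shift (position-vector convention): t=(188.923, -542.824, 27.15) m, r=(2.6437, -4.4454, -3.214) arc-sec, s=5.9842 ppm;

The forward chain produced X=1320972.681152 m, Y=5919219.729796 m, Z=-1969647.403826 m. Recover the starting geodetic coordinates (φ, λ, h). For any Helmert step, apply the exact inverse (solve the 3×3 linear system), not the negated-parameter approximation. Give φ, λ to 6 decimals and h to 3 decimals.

start: X=1320972.6812, Y=5919219.7298, Z=-1969647.4038 m
→ Helmert⁻¹: X=1320641.1615, Y=5919722.4605, Z=-1969767.1025
→ Helmert⁻¹: X=1320615.3638, Y=5920062.8731, Z=-1969704.7753
→ geod (Bowring, a=6378137.000): φ=-18.10377400°, λ=77.42466400°, h=1286.8320 m

φ=-18.103774°, λ=77.424664°, h=1286.832 m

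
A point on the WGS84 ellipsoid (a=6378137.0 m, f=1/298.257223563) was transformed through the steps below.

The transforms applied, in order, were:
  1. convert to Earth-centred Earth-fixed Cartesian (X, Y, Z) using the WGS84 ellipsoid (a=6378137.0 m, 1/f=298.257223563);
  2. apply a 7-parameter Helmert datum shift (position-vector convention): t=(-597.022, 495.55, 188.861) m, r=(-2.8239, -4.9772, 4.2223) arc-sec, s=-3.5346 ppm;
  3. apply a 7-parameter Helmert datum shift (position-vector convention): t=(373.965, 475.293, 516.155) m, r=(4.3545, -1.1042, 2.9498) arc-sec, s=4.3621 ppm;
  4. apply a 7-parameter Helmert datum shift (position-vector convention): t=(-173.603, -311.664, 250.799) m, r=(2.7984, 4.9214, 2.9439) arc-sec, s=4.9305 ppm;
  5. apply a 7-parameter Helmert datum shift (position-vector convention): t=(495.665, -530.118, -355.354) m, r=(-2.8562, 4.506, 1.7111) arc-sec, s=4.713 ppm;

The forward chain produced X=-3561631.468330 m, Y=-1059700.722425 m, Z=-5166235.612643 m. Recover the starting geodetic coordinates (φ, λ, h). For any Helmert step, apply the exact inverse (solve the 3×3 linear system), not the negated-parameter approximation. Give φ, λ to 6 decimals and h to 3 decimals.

start: X=-3561631.4683, Y=-1059700.7224, Z=-5166235.6126 m
→ Helmert⁻¹: X=-3562006.2769, Y=-1059064.5293, Z=-5165948.3916
→ Helmert⁻¹: X=-3561706.9590, Y=-1058766.9015, Z=-5166244.3355
→ Helmert⁻¹: X=-3562108.1938, Y=-1059295.7074, Z=-5166696.5205
→ Helmert⁻¹: X=-3561670.1282, Y=-1059651.3576, Z=-5166832.2082
→ geod (Bowring, a=6378137.000): φ=-54.45872300°, λ=-163.43145300°, h=297.0080 m

φ=-54.458723°, λ=-163.431453°, h=297.008 m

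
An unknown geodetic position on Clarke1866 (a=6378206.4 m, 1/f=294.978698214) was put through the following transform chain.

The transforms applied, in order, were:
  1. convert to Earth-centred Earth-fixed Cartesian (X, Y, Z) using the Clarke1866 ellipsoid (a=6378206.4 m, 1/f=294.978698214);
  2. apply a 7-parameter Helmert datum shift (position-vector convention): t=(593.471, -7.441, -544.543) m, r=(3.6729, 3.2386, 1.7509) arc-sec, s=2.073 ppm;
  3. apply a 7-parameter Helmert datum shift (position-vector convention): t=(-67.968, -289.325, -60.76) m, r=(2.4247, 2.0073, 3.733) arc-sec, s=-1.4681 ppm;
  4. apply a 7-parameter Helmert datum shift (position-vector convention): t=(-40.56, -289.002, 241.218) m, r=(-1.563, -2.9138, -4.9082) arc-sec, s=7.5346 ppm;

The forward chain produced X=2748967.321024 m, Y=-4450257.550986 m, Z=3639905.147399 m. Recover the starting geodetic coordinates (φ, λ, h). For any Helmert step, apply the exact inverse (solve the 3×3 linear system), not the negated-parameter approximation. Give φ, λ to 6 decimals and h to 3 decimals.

φ=35.022959°, λ=-58.297202°, h=1051.380 m

start: X=2748967.3210, Y=-4450257.5510, Z=3639905.1474 m
→ Helmert⁻¹: X=2749144.4709, Y=-4449897.1822, Z=3639563.9507
→ Helmert⁻¹: X=2749100.5249, Y=-4449621.3574, Z=3639709.1139
→ Helmert⁻¹: X=2748406.4276, Y=-4449563.1994, Z=3640368.4960
→ geod (Bowring, a=6378206.400): φ=35.02295900°, λ=-58.29720200°, h=1051.3800 m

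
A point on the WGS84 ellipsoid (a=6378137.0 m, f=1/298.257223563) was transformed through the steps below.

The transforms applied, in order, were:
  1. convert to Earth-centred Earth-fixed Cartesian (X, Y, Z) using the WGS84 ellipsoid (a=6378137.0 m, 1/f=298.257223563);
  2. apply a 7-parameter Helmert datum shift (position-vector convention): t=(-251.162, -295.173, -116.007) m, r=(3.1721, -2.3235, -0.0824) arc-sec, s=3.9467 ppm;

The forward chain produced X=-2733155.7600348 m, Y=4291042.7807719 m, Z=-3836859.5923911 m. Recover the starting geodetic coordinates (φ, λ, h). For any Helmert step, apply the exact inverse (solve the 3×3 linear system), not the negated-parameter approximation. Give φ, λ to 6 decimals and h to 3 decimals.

start: X=-2733155.7600, Y=4291042.7808, Z=-3836859.5924 m
→ Helmert⁻¹: X=-2732938.7462, Y=4291260.9207, Z=-3836763.6517
→ geod (Bowring, a=6378137.000): φ=-37.20643400°, λ=122.49149000°, h=1816.9070 m

φ=-37.206434°, λ=122.491490°, h=1816.907 m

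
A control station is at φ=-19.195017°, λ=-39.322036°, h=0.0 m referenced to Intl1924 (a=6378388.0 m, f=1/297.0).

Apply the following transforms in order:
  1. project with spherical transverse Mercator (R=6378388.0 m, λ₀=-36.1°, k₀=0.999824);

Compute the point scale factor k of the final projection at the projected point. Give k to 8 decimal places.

1.00123552

start: φ=-19.195017°, λ=-39.322036°, h=0.000 m
→ into tm (λ₀=-36.1°): φ=-19.19501700°, λ−λ₀=-3.22203600°
scale k = 1.00123552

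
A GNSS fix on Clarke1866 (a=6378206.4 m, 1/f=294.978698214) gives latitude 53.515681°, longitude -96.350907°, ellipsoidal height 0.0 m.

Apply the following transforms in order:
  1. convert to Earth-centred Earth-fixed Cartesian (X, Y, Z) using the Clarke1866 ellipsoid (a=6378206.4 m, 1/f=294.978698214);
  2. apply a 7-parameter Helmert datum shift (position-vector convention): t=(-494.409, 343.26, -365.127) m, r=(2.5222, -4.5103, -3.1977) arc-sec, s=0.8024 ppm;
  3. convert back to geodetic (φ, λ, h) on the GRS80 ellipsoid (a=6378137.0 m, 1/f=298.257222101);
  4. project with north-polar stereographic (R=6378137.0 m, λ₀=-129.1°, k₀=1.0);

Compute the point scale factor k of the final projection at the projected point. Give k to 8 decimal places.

1.10865300

start: φ=53.515681°, λ=-96.350907°, h=0.000 m
→ ECEF (a=6378206.400, f=1/294.978698214): X=-420437.2188, Y=-3777498.2509, Z=5104672.2630
→ Helmert 7p (PV): X=-421102.1490, Y=-3777213.9238, Z=5104255.8473
→ geod (Bowring, a=6378137.000): φ=53.51291971°, λ=-96.36134371°, h=-543.2661 m
→ into stereo (λ₀=-129.1°): φ=53.51291971°, λ−λ₀=32.73865629°
scale k = 1.10865300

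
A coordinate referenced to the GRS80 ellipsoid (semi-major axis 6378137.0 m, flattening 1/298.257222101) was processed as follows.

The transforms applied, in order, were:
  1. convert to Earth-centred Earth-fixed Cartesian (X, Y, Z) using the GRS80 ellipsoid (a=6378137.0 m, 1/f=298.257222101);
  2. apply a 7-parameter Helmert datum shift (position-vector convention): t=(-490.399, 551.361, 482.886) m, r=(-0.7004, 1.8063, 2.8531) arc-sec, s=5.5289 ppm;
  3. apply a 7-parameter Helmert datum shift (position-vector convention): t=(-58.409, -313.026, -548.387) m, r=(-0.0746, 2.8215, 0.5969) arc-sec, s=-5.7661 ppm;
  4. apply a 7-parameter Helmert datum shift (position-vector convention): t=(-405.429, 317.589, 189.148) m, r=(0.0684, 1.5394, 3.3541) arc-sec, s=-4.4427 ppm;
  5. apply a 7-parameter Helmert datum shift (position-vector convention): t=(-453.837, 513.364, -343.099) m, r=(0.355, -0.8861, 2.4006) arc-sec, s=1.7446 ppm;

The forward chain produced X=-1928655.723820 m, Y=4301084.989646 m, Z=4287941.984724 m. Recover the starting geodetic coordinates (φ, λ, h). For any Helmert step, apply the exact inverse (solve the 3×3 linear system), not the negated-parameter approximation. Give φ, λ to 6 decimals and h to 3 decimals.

start: X=-1928655.7238, Y=4301084.9896, Z=4287941.9847 m
→ Helmert⁻¹: X=-1928130.0485, Y=4300593.9438, Z=4288278.4838
→ Helmert⁻¹: X=-1927695.2586, Y=4300328.2282, Z=4288092.5737
→ Helmert⁻¹: X=-1927694.1835, Y=4300670.0797, Z=4288640.8761
→ Helmert⁻¹: X=-1927171.2012, Y=4300107.0400, Z=4288132.0064
→ geod (Bowring, a=6378137.000): φ=42.49388800°, λ=114.14040500°, h=2839.1330 m

φ=42.493888°, λ=114.140405°, h=2839.133 m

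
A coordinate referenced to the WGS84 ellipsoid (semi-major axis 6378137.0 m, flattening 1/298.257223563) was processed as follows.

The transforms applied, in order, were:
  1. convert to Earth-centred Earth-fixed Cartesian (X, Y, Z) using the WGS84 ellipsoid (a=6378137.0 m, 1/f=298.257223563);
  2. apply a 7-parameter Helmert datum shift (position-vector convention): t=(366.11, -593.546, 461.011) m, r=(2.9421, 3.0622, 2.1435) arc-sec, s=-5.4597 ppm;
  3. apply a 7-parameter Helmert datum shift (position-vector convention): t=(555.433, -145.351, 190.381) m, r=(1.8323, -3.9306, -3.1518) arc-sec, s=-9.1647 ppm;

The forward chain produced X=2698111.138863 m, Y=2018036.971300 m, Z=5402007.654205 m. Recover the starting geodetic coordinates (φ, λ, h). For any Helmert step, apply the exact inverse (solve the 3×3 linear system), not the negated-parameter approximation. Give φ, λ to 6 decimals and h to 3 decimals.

φ=58.218219°, λ=36.815644°, h=3292.669 m

start: X=2698111.1389, Y=2018036.9713, Z=5402007.6542 m
→ Helmert⁻¹: X=2697652.5253, Y=2018290.0251, Z=5401797.4440
→ Helmert⁻¹: X=2697241.9339, Y=2018943.6076, Z=5401377.1684
→ geod (Bowring, a=6378137.000): φ=58.21821900°, λ=36.81564400°, h=3292.6690 m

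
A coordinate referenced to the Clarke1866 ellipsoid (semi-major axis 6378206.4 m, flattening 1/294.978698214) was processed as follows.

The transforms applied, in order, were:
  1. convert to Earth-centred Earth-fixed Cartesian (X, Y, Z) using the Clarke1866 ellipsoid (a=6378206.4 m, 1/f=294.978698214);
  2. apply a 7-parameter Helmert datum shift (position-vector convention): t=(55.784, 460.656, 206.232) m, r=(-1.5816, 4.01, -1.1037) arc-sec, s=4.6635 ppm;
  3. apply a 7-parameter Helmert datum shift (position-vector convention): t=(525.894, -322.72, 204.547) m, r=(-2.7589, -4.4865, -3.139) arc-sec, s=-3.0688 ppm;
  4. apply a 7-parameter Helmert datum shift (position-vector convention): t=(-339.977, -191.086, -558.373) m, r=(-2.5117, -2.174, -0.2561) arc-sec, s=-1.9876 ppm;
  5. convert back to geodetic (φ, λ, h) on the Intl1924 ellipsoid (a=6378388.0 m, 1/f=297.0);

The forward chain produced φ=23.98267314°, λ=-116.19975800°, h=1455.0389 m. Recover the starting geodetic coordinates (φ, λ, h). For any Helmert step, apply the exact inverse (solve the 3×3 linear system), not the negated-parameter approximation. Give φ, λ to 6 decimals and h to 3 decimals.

start: φ=23.982673°, λ=-116.199758°, h=1455.039 m
→ ECEF (a=6378388.000, f=1/297.0): X=-2574972.5192, Y=-5233090.9399, Z=2577155.5822
→ Helmert⁻¹: X=-2574603.9939, Y=-5232944.8401, Z=2577682.4927
→ Helmert⁻¹: X=-2575002.0945, Y=-5232711.8402, Z=2577471.8745
→ Helmert⁻¹: X=-2575067.9703, Y=-5233181.6316, Z=2577163.4344
→ geod (Bowring, a=6378206.400): φ=23.98326500°, λ=-116.20020600°, h=1776.8260 m

φ=23.983265°, λ=-116.200206°, h=1776.826 m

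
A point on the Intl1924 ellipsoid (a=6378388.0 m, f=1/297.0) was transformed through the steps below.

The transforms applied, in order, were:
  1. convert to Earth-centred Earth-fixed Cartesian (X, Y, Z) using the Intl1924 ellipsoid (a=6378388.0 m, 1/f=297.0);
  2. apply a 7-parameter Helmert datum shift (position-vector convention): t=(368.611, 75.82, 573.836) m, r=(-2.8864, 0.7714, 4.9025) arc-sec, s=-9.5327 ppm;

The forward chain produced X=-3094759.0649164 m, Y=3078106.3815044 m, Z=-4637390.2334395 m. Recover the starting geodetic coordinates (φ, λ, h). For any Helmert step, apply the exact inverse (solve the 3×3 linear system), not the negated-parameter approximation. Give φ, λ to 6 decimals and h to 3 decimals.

start: X=-3094759.0649, Y=3078106.3815, Z=-4637390.2334 m
→ Helmert⁻¹: X=-3095066.6732, Y=3078198.3695, Z=-4637976.7820
→ geod (Bowring, a=6378388.000): φ=-46.92835900°, λ=135.15655900°, h=2137.9520 m

φ=-46.928359°, λ=135.156559°, h=2137.952 m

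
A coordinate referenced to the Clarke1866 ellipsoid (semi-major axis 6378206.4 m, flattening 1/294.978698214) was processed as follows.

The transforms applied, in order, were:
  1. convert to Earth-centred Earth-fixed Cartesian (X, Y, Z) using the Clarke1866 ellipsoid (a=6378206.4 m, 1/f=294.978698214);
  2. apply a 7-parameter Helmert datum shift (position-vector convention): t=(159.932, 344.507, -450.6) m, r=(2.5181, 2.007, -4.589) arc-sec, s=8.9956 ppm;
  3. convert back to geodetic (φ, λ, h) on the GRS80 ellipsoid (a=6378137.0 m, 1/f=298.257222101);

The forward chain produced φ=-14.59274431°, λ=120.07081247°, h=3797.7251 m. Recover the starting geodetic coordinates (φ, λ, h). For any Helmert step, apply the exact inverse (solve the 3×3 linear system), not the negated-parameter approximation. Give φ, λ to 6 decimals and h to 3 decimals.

start: φ=-14.592744°, λ=120.070812°, h=3797.725 m
→ ECEF (a=6378137.000, f=1/298.257222101): X=-3095295.6133, Y=5345939.9094, Z=-1597489.8030
→ Helmert⁻¹: X=-3095531.0861, Y=5345458.9485, Z=-1597120.2149
→ geod (Bowring, a=6378206.400): φ=-14.59123700°, λ=120.07493800°, h=3361.6630 m

φ=-14.591237°, λ=120.074938°, h=3361.663 m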